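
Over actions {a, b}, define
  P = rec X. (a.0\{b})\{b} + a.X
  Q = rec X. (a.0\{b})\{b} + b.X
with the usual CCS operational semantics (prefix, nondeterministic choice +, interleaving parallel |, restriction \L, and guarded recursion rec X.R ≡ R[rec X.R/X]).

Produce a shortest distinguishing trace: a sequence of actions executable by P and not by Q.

P's transition system — 2 states:
  m0 = rec X. (a.0\{b})\{b} + a.X :: -a-> m0, -a-> m1
  m1 = 0\{b}\{b} :: stopped
Q's transition system — 2 states:
  n0 = rec X. (a.0\{b})\{b} + b.X :: -a-> n1, -b-> n0
  n1 = 0\{b}\{b} :: stopped
Run σ = ⟨aa⟩ on P: start {m0}
  after a @ step 1: {m0, m1}
  after a @ step 2: {m0, m1}
  ✓ P
Run σ = ⟨aa⟩ on Q: start {n0}
  after a @ step 1: {n1}
  after a @ step 2: no successor for Q

aa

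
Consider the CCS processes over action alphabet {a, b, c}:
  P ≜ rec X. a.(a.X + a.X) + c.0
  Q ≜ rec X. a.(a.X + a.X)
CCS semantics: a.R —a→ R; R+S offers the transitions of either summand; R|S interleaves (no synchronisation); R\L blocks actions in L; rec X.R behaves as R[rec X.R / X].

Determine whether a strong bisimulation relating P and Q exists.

not bisimilar

P's transition system — 3 states:
  s0 = rec X. a.(a.X + a.X) + c.0 | ··a··> s1, ··c··> s2
  s1 = a.(rec X. a.(a.X + a.X) + c.0) + a.(rec X. a.(a.X + a.X) + c.0) | ··a··> s0
  s2 = 0 | ·
Q's transition system — 2 states:
  t0 = rec X. a.(a.X + a.X) | ··a··> t1
  t1 = a.(rec X. a.(a.X + a.X)) + a.(rec X. a.(a.X + a.X)) | ··a··> t0
Bisimilarity quotient blocks:
  B0 = {s0}
  B1 = {s1}
  B2 = {s2}
  B3 = {t0, t1}
s0 ∈ B0, t0 ∈ B3 → different blocks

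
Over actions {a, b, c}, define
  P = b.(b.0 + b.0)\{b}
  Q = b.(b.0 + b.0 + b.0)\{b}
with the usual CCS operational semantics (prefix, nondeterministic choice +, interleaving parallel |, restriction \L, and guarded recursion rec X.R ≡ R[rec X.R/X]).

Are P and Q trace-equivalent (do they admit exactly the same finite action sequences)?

P's transition system — 2 states:
  s0 = b.(b.0 + b.0)\{b} | -b-> s1
  s1 = (b.0 + b.0)\{b} | ·
Q's transition system — 2 states:
  t0 = b.(b.0 + b.0 + b.0)\{b} | -b-> t1
  t1 = (b.0 + b.0 + b.0)\{b} | ·
Partition-refinement fixed point:
  B0 = {s0, t0}
  B1 = {s1, t1}
s0 ∈ B0, t0 ∈ B0 → same block
Bisimilar ⇒ trace-equivalent.

YES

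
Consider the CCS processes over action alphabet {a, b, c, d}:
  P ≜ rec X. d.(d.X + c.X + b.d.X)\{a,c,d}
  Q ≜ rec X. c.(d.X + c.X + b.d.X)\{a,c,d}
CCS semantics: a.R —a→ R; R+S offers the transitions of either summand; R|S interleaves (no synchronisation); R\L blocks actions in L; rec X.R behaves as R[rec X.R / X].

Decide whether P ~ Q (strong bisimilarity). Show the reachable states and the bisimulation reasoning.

LTS(P): 3 reachable states
  p0 = rec X. d.(d.X + c.X + b.d.X)\{a,c,d} has moves --d--▸ p1
  p1 = (d.(rec X. d.(d.X + c.X + b.d.X)\{a,c,d}) + c.(rec X. d.(d.X + c.X + b.d.X)\{a,c,d}) + b.d.(rec X. d.(d.X + c.X + b.d.X)\{a,c,d}))\{a,c,d} has moves --b--▸ p2
  p2 = (d.(rec X. d.(d.X + c.X + b.d.X)\{a,c,d}))\{a,c,d} has moves stopped
LTS(Q): 3 reachable states
  q0 = rec X. c.(d.X + c.X + b.d.X)\{a,c,d} has moves --c--▸ q1
  q1 = (d.(rec X. c.(d.X + c.X + b.d.X)\{a,c,d}) + c.(rec X. c.(d.X + c.X + b.d.X)\{a,c,d}) + b.d.(rec X. c.(d.X + c.X + b.d.X)\{a,c,d}))\{a,c,d} has moves --b--▸ q2
  q2 = (d.(rec X. c.(d.X + c.X + b.d.X)\{a,c,d}))\{a,c,d} has moves stopped
Partition-refinement fixed point:
  B0 = {p0}
  B1 = {p1, q1}
  B2 = {p2, q2}
  B3 = {q0}
p0 ∈ B0, q0 ∈ B3 → different blocks

NO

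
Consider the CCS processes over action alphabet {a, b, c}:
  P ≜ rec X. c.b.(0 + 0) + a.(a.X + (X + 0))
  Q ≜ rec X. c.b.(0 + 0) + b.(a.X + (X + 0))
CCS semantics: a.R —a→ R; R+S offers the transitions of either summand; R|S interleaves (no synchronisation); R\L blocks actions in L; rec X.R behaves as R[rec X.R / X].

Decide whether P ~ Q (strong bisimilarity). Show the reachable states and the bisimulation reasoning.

LTS(P): 4 reachable states
  s0 = rec X. c.b.(0 + 0) + a.(a.X + (X + 0)) has moves --a--▸ s1, --c--▸ s2
  s1 = a.(rec X. c.b.(0 + 0) + a.(a.X + (X + 0))) + ((rec X. c.b.(0 + 0) + a.(a.X + (X + 0))) + 0) has moves --a--▸ s0, --a--▸ s1, --c--▸ s2
  s2 = b.(0 + 0) has moves --b--▸ s3
  s3 = 0 + 0 has moves stopped
LTS(Q): 4 reachable states
  t0 = rec X. c.b.(0 + 0) + b.(a.X + (X + 0)) has moves --b--▸ t1, --c--▸ t2
  t1 = a.(rec X. c.b.(0 + 0) + b.(a.X + (X + 0))) + ((rec X. c.b.(0 + 0) + b.(a.X + (X + 0))) + 0) has moves --a--▸ t0, --b--▸ t1, --c--▸ t2
  t2 = b.(0 + 0) has moves --b--▸ t3
  t3 = 0 + 0 has moves stopped
Partition-refinement fixed point:
  B0 = {s0, s1}
  B1 = {s2, t2}
  B2 = {s3, t3}
  B3 = {t0}
  B4 = {t1}
s0 ∈ B0, t0 ∈ B3 → different blocks

NO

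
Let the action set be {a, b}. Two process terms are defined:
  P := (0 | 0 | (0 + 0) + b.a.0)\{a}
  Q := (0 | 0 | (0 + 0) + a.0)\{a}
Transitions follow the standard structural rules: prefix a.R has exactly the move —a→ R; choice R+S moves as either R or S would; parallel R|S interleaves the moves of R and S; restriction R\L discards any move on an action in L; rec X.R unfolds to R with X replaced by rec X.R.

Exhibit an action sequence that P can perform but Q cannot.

b

Reachable graph of P (2 states):
  p0 = (0 | 0 | (0 + 0) + b.a.0)\{a} → -b-> p1
  p1 = (a.0)\{a} → (no moves)
Reachable graph of Q (1 states):
  q0 = (0 | 0 | (0 + 0) + a.0)\{a} → (no moves)
Run σ = ⟨b⟩ on P: start {p0}
  step 1 (b): {p1}
  ✓ P
Run σ = ⟨b⟩ on Q: start {q0}
  step 1 (b): ∅  — Q cannot continue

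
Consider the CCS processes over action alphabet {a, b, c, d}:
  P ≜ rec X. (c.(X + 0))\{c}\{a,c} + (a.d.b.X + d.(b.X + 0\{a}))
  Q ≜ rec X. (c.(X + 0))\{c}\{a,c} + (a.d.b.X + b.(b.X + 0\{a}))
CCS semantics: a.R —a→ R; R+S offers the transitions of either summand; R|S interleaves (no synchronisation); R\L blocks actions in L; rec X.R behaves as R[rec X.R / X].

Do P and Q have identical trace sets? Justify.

P's transition system — 4 states:
  s0 = rec X. (c.(X + 0))\{c}\{a,c} + (a.d.b.X + d.(b.X + 0\{a})) has moves ··a··> s1, ··d··> s2
  s1 = d.b.(rec X. (c.(X + 0))\{c}\{a,c} + (a.d.b.X + d.(b.X + 0\{a}))) has moves ··d··> s3
  s2 = b.(rec X. (c.(X + 0))\{c}\{a,c} + (a.d.b.X + d.(b.X + 0\{a}))) + 0\{a} has moves ··b··> s0
  s3 = b.(rec X. (c.(X + 0))\{c}\{a,c} + (a.d.b.X + d.(b.X + 0\{a}))) has moves ··b··> s0
Q's transition system — 4 states:
  t0 = rec X. (c.(X + 0))\{c}\{a,c} + (a.d.b.X + b.(b.X + 0\{a})) has moves ··a··> t1, ··b··> t2
  t1 = d.b.(rec X. (c.(X + 0))\{c}\{a,c} + (a.d.b.X + b.(b.X + 0\{a}))) has moves ··d··> t3
  t2 = b.(rec X. (c.(X + 0))\{c}\{a,c} + (a.d.b.X + b.(b.X + 0\{a}))) + 0\{a} has moves ··b··> t0
  t3 = b.(rec X. (c.(X + 0))\{c}\{a,c} + (a.d.b.X + b.(b.X + 0\{a}))) has moves ··b··> t0
Trace ⟨d⟩ through P, begin at {s0}:
  after d @ step 1: {s2}
  P completes σ.
Trace ⟨d⟩ through Q, begin at {t0}:
  after d @ step 1: ∅ (Q stuck)

NO — witness ⟨d⟩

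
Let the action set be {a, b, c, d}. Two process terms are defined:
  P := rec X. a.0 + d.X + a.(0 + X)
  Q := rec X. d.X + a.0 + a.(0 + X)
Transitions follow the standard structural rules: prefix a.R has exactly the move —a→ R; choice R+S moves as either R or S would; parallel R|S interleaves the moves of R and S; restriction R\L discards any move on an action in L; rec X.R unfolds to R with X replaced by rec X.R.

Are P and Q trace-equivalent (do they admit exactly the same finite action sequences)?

traces(P) = traces(Q)

LTS(P): 3 reachable states
  s0 = rec X. a.0 + d.X + a.(0 + X) | —a→ s1, —a→ s2, —d→ s0
  s1 = 0 | ·
  s2 = 0 + (rec X. a.0 + d.X + a.(0 + X)) | —a→ s1, —a→ s2, —d→ s0
LTS(Q): 3 reachable states
  t0 = rec X. d.X + a.0 + a.(0 + X) | —a→ t1, —a→ t2, —d→ t0
  t1 = 0 | ·
  t2 = 0 + (rec X. d.X + a.0 + a.(0 + X)) | —a→ t1, —a→ t2, —d→ t0
Partition-refinement fixed point:
  B0 = {s0, s2, t0, t2}
  B1 = {s1, t1}
s0 ∈ B0, t0 ∈ B0 → same block
Bisimilar ⇒ trace-equivalent.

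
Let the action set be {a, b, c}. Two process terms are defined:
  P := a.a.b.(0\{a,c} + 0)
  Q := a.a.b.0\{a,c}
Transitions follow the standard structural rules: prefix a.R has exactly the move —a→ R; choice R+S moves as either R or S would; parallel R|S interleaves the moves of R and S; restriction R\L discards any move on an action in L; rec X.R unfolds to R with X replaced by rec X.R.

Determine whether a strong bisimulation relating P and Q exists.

P ~ Q

P's transition system — 4 states:
  p0 = a.a.b.(0\{a,c} + 0) :: -a-> p1
  p1 = a.b.(0\{a,c} + 0) :: -a-> p2
  p2 = b.(0\{a,c} + 0) :: -b-> p3
  p3 = 0\{a,c} + 0 :: stopped
Q's transition system — 4 states:
  q0 = a.a.b.0\{a,c} :: -a-> q1
  q1 = a.b.0\{a,c} :: -a-> q2
  q2 = b.0\{a,c} :: -b-> q3
  q3 = 0\{a,c} :: stopped
Partition-refinement fixed point:
  B0 = {p0, q0}
  B1 = {p1, q1}
  B2 = {p2, q2}
  B3 = {p3, q3}
p0 ∈ B0, q0 ∈ B0 → same block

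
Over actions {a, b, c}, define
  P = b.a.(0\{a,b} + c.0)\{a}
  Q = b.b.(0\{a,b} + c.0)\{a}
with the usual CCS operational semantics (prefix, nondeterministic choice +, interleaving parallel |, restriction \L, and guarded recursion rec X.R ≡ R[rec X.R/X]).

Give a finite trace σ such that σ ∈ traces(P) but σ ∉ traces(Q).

ba

P's transition system — 4 states:
  u0 = b.a.(0\{a,b} + c.0)\{a} has moves —b→ u1
  u1 = a.(0\{a,b} + c.0)\{a} has moves —a→ u2
  u2 = (0\{a,b} + c.0)\{a} has moves —c→ u3
  u3 = 0\{a} has moves stopped
Q's transition system — 4 states:
  v0 = b.b.(0\{a,b} + c.0)\{a} has moves —b→ v1
  v1 = b.(0\{a,b} + c.0)\{a} has moves —b→ v2
  v2 = (0\{a,b} + c.0)\{a} has moves —c→ v3
  v3 = 0\{a} has moves stopped
Executing ba from P (initial set {u0}):
  step 1 (b): {u1}
  step 2 (a): {u2}
  P completes σ.
Executing ba from Q (initial set {v0}):
  step 1 (b): {v1}
  step 2 (a): ∅  — Q cannot continue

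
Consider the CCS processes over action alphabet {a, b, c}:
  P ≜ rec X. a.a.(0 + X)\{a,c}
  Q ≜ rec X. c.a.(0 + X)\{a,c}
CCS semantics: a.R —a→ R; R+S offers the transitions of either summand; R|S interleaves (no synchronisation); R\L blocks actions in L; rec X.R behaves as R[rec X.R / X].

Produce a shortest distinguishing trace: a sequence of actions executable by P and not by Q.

P's transition system — 3 states:
  u0 = rec X. a.a.(0 + X)\{a,c} has moves —a→ u1
  u1 = a.(0 + (rec X. a.a.(0 + X)\{a,c}))\{a,c} has moves —a→ u2
  u2 = (0 + (rec X. a.a.(0 + X)\{a,c}))\{a,c} has moves (no moves)
Q's transition system — 3 states:
  v0 = rec X. c.a.(0 + X)\{a,c} has moves —c→ v1
  v1 = a.(0 + (rec X. c.a.(0 + X)\{a,c}))\{a,c} has moves —a→ v2
  v2 = (0 + (rec X. c.a.(0 + X)\{a,c}))\{a,c} has moves (no moves)
Executing a from P (initial set {u0}):
  step 1 (a): {u1}
  ✓ P
Executing a from Q (initial set {v0}):
  step 1 (a): ∅  — Q cannot continue

a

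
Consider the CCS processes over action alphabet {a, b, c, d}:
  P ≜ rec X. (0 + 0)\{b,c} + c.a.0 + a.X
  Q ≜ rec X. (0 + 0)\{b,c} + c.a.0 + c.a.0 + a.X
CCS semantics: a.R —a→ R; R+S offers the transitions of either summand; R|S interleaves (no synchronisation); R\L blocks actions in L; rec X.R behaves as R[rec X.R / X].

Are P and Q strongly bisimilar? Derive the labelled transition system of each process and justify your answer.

YES

P's transition system — 3 states:
  u0 = rec X. (0 + 0)\{b,c} + c.a.0 + a.X | --a--▸ u0, --c--▸ u1
  u1 = a.0 | --a--▸ u2
  u2 = 0 | ·
Q's transition system — 3 states:
  v0 = rec X. (0 + 0)\{b,c} + c.a.0 + c.a.0 + a.X | --a--▸ v0, --c--▸ v1
  v1 = a.0 | --a--▸ v2
  v2 = 0 | ·
Coarsest stable partition (strong bisimilarity classes):
  B0 = {u0, v0}
  B1 = {u1, v1}
  B2 = {u2, v2}
u0 ∈ B0, v0 ∈ B0 → same block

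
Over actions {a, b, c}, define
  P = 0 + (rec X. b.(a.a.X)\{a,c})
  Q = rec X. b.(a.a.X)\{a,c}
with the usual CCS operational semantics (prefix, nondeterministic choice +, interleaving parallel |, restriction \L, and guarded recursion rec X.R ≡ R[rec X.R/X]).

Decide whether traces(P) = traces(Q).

trace-equivalent

Reachable graph of P (2 states):
  p0 = 0 + (rec X. b.(a.a.X)\{a,c}) → -b-> p1
  p1 = (a.a.(rec X. b.(a.a.X)\{a,c}))\{a,c} → (no moves)
Reachable graph of Q (2 states):
  q0 = rec X. b.(a.a.X)\{a,c} → -b-> q1
  q1 = (a.a.(rec X. b.(a.a.X)\{a,c}))\{a,c} → (no moves)
Bisimilarity quotient blocks:
  B0 = {p0, q0}
  B1 = {p1, q1}
p0 ∈ B0, q0 ∈ B0 → same block
Bisimilar ⇒ trace-equivalent.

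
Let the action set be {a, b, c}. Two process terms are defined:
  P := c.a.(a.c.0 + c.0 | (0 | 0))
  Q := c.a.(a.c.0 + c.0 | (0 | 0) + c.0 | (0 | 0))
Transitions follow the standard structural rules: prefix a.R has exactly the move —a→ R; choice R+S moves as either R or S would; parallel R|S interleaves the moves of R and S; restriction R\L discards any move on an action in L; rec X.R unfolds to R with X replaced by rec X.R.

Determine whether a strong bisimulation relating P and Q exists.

YES

Reachable graph of P (6 states):
  s0 = c.a.(a.c.0 + c.0 | (0 | 0)) | =c=> s1
  s1 = a.(a.c.0 + c.0 | (0 | 0)) | =a=> s2
  s2 = a.c.0 + c.0 | (0 | 0) | =a=> s3, =c=> s4
  s3 = c.0 | =c=> s5
  s4 = 0 | (0 | 0) | deadlocked
  s5 = 0 | deadlocked
Reachable graph of Q (6 states):
  t0 = c.a.(a.c.0 + c.0 | (0 | 0) + c.0 | (0 | 0)) | =c=> t1
  t1 = a.(a.c.0 + c.0 | (0 | 0) + c.0 | (0 | 0)) | =a=> t2
  t2 = a.c.0 + c.0 | (0 | 0) + c.0 | (0 | 0) | =a=> t3, =c=> t4
  t3 = c.0 | =c=> t5
  t4 = 0 | (0 | 0) | deadlocked
  t5 = 0 | deadlocked
Partition-refinement fixed point:
  B0 = {s0, t0}
  B1 = {s1, t1}
  B2 = {s2, t2}
  B3 = {s4, s5, t4, t5}
  B4 = {s3, t3}
s0 ∈ B0, t0 ∈ B0 → same block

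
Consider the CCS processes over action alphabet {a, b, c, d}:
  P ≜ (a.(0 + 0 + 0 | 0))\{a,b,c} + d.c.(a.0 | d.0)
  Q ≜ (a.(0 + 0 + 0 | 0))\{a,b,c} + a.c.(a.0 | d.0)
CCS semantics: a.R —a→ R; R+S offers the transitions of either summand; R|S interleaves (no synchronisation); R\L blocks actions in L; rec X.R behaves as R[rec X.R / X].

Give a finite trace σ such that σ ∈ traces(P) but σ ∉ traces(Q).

d

LTS(P): 6 reachable states
  s0 = (a.(0 + 0 + 0 | 0))\{a,b,c} + d.c.(a.0 | d.0) :: -d-> s1
  s1 = c.(a.0 | d.0) :: -c-> s2
  s2 = a.0 | d.0 :: -a-> s3, -d-> s4
  s3 = 0 | d.0 :: -d-> s5
  s4 = a.0 | 0 :: -a-> s5
  s5 = 0 | 0 :: deadlocked
LTS(Q): 6 reachable states
  t0 = (a.(0 + 0 + 0 | 0))\{a,b,c} + a.c.(a.0 | d.0) :: -a-> t1
  t1 = c.(a.0 | d.0) :: -c-> t2
  t2 = a.0 | d.0 :: -a-> t3, -d-> t4
  t3 = 0 | d.0 :: -d-> t5
  t4 = a.0 | 0 :: -a-> t5
  t5 = 0 | 0 :: deadlocked
Trace ⟨d⟩ through P, begin at {s0}:
  after d @ step 1: {s1}
  P completes σ.
Trace ⟨d⟩ through Q, begin at {t0}:
  after d @ step 1: no successor for Q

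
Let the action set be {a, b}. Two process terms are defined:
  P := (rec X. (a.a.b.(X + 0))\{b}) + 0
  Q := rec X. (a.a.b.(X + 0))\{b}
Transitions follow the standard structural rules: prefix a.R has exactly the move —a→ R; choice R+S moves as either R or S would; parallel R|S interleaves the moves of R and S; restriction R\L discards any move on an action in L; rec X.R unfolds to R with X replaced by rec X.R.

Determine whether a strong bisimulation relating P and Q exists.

P ~ Q

P's transition system — 3 states:
  u0 = (rec X. (a.a.b.(X + 0))\{b}) + 0 → --a--▸ u1
  u1 = (a.b.((rec X. (a.a.b.(X + 0))\{b}) + 0))\{b} → --a--▸ u2
  u2 = (b.((rec X. (a.a.b.(X + 0))\{b}) + 0))\{b} → ∅
Q's transition system — 3 states:
  v0 = rec X. (a.a.b.(X + 0))\{b} → --a--▸ v1
  v1 = (a.b.((rec X. (a.a.b.(X + 0))\{b}) + 0))\{b} → --a--▸ v2
  v2 = (b.((rec X. (a.a.b.(X + 0))\{b}) + 0))\{b} → ∅
Bisimilarity quotient blocks:
  B0 = {u0, v0}
  B1 = {u1, v1}
  B2 = {u2, v2}
u0 ∈ B0, v0 ∈ B0 → same block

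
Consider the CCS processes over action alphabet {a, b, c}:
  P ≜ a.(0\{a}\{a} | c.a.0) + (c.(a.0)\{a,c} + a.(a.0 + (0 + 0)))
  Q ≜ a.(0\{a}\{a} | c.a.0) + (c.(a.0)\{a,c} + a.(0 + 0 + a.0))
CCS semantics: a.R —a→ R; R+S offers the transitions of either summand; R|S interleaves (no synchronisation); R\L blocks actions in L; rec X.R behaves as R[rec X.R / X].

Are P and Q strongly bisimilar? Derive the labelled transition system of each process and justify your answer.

LTS(P): 7 reachable states
  u0 = a.(0\{a}\{a} | c.a.0) + (c.(a.0)\{a,c} + a.(a.0 + (0 + 0))) | -a-> u1, -a-> u2, -c-> u3
  u1 = 0\{a}\{a} | c.a.0 | -c-> u4
  u2 = a.0 + (0 + 0) | -a-> u5
  u3 = (a.0)\{a,c} | ∅
  u4 = 0\{a}\{a} | a.0 | -a-> u6
  u5 = 0 | ∅
  u6 = 0\{a}\{a} | 0 | ∅
LTS(Q): 7 reachable states
  v0 = a.(0\{a}\{a} | c.a.0) + (c.(a.0)\{a,c} + a.(0 + 0 + a.0)) | -a-> v1, -a-> v2, -c-> v3
  v1 = 0 + 0 + a.0 | -a-> v4
  v2 = 0\{a}\{a} | c.a.0 | -c-> v5
  v3 = (a.0)\{a,c} | ∅
  v4 = 0 | ∅
  v5 = 0\{a}\{a} | a.0 | -a-> v6
  v6 = 0\{a}\{a} | 0 | ∅
Bisimilarity quotient blocks:
  B0 = {u0, v0}
  B1 = {u2, u4, v1, v5}
  B2 = {u3, u5, u6, v3, v4, v6}
  B3 = {u1, v2}
u0 ∈ B0, v0 ∈ B0 → same block

YES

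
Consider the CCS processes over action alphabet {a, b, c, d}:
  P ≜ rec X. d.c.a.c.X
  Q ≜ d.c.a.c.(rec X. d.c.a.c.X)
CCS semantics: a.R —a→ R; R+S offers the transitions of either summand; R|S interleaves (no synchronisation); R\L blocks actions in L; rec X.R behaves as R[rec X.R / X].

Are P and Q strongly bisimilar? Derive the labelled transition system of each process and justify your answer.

P's transition system — 4 states:
  m0 = rec X. d.c.a.c.X → —d→ m1
  m1 = c.a.c.(rec X. d.c.a.c.X) → —c→ m2
  m2 = a.c.(rec X. d.c.a.c.X) → —a→ m3
  m3 = c.(rec X. d.c.a.c.X) → —c→ m0
Q's transition system — 5 states:
  n0 = d.c.a.c.(rec X. d.c.a.c.X) → —d→ n1
  n1 = c.a.c.(rec X. d.c.a.c.X) → —c→ n2
  n2 = a.c.(rec X. d.c.a.c.X) → —a→ n3
  n3 = c.(rec X. d.c.a.c.X) → —c→ n4
  n4 = rec X. d.c.a.c.X → —d→ n1
Coarsest stable partition (strong bisimilarity classes):
  B0 = {m0, n0, n4}
  B1 = {m1, n1}
  B2 = {m2, n2}
  B3 = {m3, n3}
m0 ∈ B0, n0 ∈ B0 → same block

P ~ Q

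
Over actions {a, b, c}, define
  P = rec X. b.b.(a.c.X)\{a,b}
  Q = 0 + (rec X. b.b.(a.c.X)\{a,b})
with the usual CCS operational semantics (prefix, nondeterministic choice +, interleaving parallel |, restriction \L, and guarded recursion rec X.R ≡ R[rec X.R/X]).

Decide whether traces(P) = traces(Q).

P's transition system — 3 states:
  s0 = rec X. b.b.(a.c.X)\{a,b} → =b=> s1
  s1 = b.(a.c.(rec X. b.b.(a.c.X)\{a,b}))\{a,b} → =b=> s2
  s2 = (a.c.(rec X. b.b.(a.c.X)\{a,b}))\{a,b} → stopped
Q's transition system — 3 states:
  t0 = 0 + (rec X. b.b.(a.c.X)\{a,b}) → =b=> t1
  t1 = b.(a.c.(rec X. b.b.(a.c.X)\{a,b}))\{a,b} → =b=> t2
  t2 = (a.c.(rec X. b.b.(a.c.X)\{a,b}))\{a,b} → stopped
Bisimilarity quotient blocks:
  B0 = {s0, t0}
  B1 = {s1, t1}
  B2 = {s2, t2}
s0 ∈ B0, t0 ∈ B0 → same block
Bisimilar ⇒ trace-equivalent.

trace-equivalent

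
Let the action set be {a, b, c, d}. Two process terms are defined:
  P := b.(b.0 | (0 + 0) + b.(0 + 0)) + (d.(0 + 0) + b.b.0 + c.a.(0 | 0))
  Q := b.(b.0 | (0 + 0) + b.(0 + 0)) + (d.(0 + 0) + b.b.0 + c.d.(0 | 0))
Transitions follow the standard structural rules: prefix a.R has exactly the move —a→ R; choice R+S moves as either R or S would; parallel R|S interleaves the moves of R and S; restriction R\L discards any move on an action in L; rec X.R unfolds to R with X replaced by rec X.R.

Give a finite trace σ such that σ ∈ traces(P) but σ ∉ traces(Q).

ca

P's transition system — 8 states:
  u0 = b.(b.0 | (0 + 0) + b.(0 + 0)) + (d.(0 + 0) + b.b.0 + c.a.(0 | 0)) | -b-> u1, -b-> u2, -c-> u3, -d-> u4
  u1 = b.0 | -b-> u5
  u2 = b.0 | (0 + 0) + b.(0 + 0) | -b-> u4, -b-> u6
  u3 = a.(0 | 0) | -a-> u7
  u4 = 0 + 0 | ·
  u5 = 0 | ·
  u6 = 0 | (0 + 0) | ·
  u7 = 0 | 0 | ·
Q's transition system — 8 states:
  v0 = b.(b.0 | (0 + 0) + b.(0 + 0)) + (d.(0 + 0) + b.b.0 + c.d.(0 | 0)) | -b-> v1, -b-> v2, -c-> v3, -d-> v4
  v1 = b.0 | -b-> v5
  v2 = b.0 | (0 + 0) + b.(0 + 0) | -b-> v4, -b-> v6
  v3 = d.(0 | 0) | -d-> v7
  v4 = 0 + 0 | ·
  v5 = 0 | ·
  v6 = 0 | (0 + 0) | ·
  v7 = 0 | 0 | ·
Trace ⟨ca⟩ through P, begin at {u0}:
  step 1 (c): {u3}
  step 2 (a): {u7}
  ✓ P
Trace ⟨ca⟩ through Q, begin at {v0}:
  step 1 (c): {v3}
  step 2 (a): ∅  — Q cannot continue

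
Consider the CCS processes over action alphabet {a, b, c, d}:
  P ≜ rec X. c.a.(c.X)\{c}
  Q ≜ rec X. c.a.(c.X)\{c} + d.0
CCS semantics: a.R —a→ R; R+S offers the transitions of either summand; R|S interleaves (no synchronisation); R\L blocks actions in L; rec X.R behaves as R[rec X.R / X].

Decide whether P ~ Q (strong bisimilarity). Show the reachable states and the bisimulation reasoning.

P ≁ Q

P's transition system — 3 states:
  s0 = rec X. c.a.(c.X)\{c} ⊢ -c-> s1
  s1 = a.(c.(rec X. c.a.(c.X)\{c}))\{c} ⊢ -a-> s2
  s2 = (c.(rec X. c.a.(c.X)\{c}))\{c} ⊢ (no moves)
Q's transition system — 4 states:
  t0 = rec X. c.a.(c.X)\{c} + d.0 ⊢ -c-> t1, -d-> t2
  t1 = a.(c.(rec X. c.a.(c.X)\{c} + d.0))\{c} ⊢ -a-> t3
  t2 = 0 ⊢ (no moves)
  t3 = (c.(rec X. c.a.(c.X)\{c} + d.0))\{c} ⊢ (no moves)
Partition-refinement fixed point:
  B0 = {s0}
  B1 = {s1, t1}
  B2 = {s2, t2, t3}
  B3 = {t0}
s0 ∈ B0, t0 ∈ B3 → different blocks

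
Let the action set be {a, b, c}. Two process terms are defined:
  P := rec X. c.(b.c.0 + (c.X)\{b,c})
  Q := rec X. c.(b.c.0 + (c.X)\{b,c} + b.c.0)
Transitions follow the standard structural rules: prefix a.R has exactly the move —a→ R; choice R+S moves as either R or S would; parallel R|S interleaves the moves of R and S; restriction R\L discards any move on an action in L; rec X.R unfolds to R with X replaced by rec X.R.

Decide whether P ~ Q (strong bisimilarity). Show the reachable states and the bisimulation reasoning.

YES

Reachable graph of P (4 states):
  u0 = rec X. c.(b.c.0 + (c.X)\{b,c}) → --c--▸ u1
  u1 = b.c.0 + (c.(rec X. c.(b.c.0 + (c.X)\{b,c})))\{b,c} → --b--▸ u2
  u2 = c.0 → --c--▸ u3
  u3 = 0 → ·
Reachable graph of Q (4 states):
  v0 = rec X. c.(b.c.0 + (c.X)\{b,c} + b.c.0) → --c--▸ v1
  v1 = b.c.0 + (c.(rec X. c.(b.c.0 + (c.X)\{b,c} + b.c.0)))\{b,c} + b.c.0 → --b--▸ v2
  v2 = c.0 → --c--▸ v3
  v3 = 0 → ·
Coarsest stable partition (strong bisimilarity classes):
  B0 = {u0, v0}
  B1 = {u1, v1}
  B2 = {u2, v2}
  B3 = {u3, v3}
u0 ∈ B0, v0 ∈ B0 → same block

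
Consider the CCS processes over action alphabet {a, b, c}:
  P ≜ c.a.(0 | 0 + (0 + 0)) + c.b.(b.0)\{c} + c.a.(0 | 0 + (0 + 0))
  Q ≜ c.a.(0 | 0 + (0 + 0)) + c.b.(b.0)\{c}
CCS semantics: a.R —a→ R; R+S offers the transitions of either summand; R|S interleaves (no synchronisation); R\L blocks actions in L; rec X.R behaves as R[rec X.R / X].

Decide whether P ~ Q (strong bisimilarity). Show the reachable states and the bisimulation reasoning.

LTS(P): 6 reachable states
  s0 = c.a.(0 | 0 + (0 + 0)) + c.b.(b.0)\{c} + c.a.(0 | 0 + (0 + 0)) has moves —c→ s1, —c→ s2
  s1 = a.(0 | 0 + (0 + 0)) has moves —a→ s3
  s2 = b.(b.0)\{c} has moves —b→ s4
  s3 = 0 | 0 + (0 + 0) has moves (no moves)
  s4 = (b.0)\{c} has moves —b→ s5
  s5 = 0\{c} has moves (no moves)
LTS(Q): 6 reachable states
  t0 = c.a.(0 | 0 + (0 + 0)) + c.b.(b.0)\{c} has moves —c→ t1, —c→ t2
  t1 = a.(0 | 0 + (0 + 0)) has moves —a→ t3
  t2 = b.(b.0)\{c} has moves —b→ t4
  t3 = 0 | 0 + (0 + 0) has moves (no moves)
  t4 = (b.0)\{c} has moves —b→ t5
  t5 = 0\{c} has moves (no moves)
Partition-refinement fixed point:
  B0 = {s0, t0}
  B1 = {s2, t2}
  B2 = {s4, t4}
  B3 = {s3, s5, t3, t5}
  B4 = {s1, t1}
s0 ∈ B0, t0 ∈ B0 → same block

YES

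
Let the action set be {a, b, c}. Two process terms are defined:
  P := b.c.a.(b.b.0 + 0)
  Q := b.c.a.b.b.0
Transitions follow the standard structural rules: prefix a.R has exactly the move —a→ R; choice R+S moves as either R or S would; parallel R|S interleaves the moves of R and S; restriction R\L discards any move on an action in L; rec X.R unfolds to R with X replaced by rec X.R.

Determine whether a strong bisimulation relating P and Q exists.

P's transition system — 6 states:
  u0 = b.c.a.(b.b.0 + 0) | =b=> u1
  u1 = c.a.(b.b.0 + 0) | =c=> u2
  u2 = a.(b.b.0 + 0) | =a=> u3
  u3 = b.b.0 + 0 | =b=> u4
  u4 = b.0 | =b=> u5
  u5 = 0 | (no moves)
Q's transition system — 6 states:
  v0 = b.c.a.b.b.0 | =b=> v1
  v1 = c.a.b.b.0 | =c=> v2
  v2 = a.b.b.0 | =a=> v3
  v3 = b.b.0 | =b=> v4
  v4 = b.0 | =b=> v5
  v5 = 0 | (no moves)
Partition-refinement fixed point:
  B0 = {u0, v0}
  B1 = {u1, v1}
  B2 = {u2, v2}
  B3 = {u3, v3}
  B4 = {u4, v4}
  B5 = {u5, v5}
u0 ∈ B0, v0 ∈ B0 → same block

P ~ Q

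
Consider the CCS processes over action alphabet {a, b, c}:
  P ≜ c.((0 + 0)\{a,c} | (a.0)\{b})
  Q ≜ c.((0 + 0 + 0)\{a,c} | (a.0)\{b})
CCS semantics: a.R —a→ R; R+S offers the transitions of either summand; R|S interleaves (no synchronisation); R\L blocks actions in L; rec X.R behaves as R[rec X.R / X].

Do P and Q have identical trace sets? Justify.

Reachable graph of P (3 states):
  s0 = c.((0 + 0)\{a,c} | (a.0)\{b}) :: -c-> s1
  s1 = (0 + 0)\{a,c} | (a.0)\{b} :: -a-> s2
  s2 = (0 + 0)\{a,c} | 0\{b} :: (no moves)
Reachable graph of Q (3 states):
  t0 = c.((0 + 0 + 0)\{a,c} | (a.0)\{b}) :: -c-> t1
  t1 = (0 + 0 + 0)\{a,c} | (a.0)\{b} :: -a-> t2
  t2 = (0 + 0 + 0)\{a,c} | 0\{b} :: (no moves)
Coarsest stable partition (strong bisimilarity classes):
  B0 = {s0, t0}
  B1 = {s1, t1}
  B2 = {s2, t2}
s0 ∈ B0, t0 ∈ B0 → same block
Bisimilar ⇒ trace-equivalent.

YES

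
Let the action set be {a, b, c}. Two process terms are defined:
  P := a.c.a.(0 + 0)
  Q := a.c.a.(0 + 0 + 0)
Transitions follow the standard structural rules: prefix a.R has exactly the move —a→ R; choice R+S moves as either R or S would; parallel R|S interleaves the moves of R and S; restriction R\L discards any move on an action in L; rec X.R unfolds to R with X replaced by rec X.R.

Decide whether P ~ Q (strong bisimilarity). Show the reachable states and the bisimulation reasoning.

P's transition system — 4 states:
  s0 = a.c.a.(0 + 0) has moves -a-> s1
  s1 = c.a.(0 + 0) has moves -c-> s2
  s2 = a.(0 + 0) has moves -a-> s3
  s3 = 0 + 0 has moves ∅
Q's transition system — 4 states:
  t0 = a.c.a.(0 + 0 + 0) has moves -a-> t1
  t1 = c.a.(0 + 0 + 0) has moves -c-> t2
  t2 = a.(0 + 0 + 0) has moves -a-> t3
  t3 = 0 + 0 + 0 has moves ∅
Partition-refinement fixed point:
  B0 = {s0, t0}
  B1 = {s1, t1}
  B2 = {s2, t2}
  B3 = {s3, t3}
s0 ∈ B0, t0 ∈ B0 → same block

P ~ Q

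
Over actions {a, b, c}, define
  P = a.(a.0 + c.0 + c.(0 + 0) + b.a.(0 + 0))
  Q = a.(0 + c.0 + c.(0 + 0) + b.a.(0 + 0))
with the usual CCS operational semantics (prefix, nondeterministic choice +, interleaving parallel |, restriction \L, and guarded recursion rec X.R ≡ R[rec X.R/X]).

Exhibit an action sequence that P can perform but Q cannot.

P's transition system — 5 states:
  m0 = a.(a.0 + c.0 + c.(0 + 0) + b.a.(0 + 0)) | =a=> m1
  m1 = a.0 + c.0 + c.(0 + 0) + b.a.(0 + 0) | =a=> m2, =b=> m3, =c=> m2, =c=> m4
  m2 = 0 | (no moves)
  m3 = a.(0 + 0) | =a=> m4
  m4 = 0 + 0 | (no moves)
Q's transition system — 5 states:
  n0 = a.(0 + c.0 + c.(0 + 0) + b.a.(0 + 0)) | =a=> n1
  n1 = 0 + c.0 + c.(0 + 0) + b.a.(0 + 0) | =b=> n2, =c=> n3, =c=> n4
  n2 = a.(0 + 0) | =a=> n4
  n3 = 0 | (no moves)
  n4 = 0 + 0 | (no moves)
Trace ⟨aa⟩ through P, begin at {m0}:
  [1] a ⇒ {m1}
  [2] a ⇒ {m2}
  ✓ P
Trace ⟨aa⟩ through Q, begin at {n0}:
  [1] a ⇒ {n1}
  [2] a ⇒ ∅ (Q stuck)

aa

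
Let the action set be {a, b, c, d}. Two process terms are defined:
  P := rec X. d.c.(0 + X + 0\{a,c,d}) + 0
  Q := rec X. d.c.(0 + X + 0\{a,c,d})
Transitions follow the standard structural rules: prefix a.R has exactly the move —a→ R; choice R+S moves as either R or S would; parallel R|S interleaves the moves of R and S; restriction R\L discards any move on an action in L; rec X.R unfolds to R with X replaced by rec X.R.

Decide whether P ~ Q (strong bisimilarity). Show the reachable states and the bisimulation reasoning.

P's transition system — 3 states:
  s0 = rec X. d.c.(0 + X + 0\{a,c,d}) + 0 ⊢ ··d··> s1
  s1 = c.(0 + (rec X. d.c.(0 + X + 0\{a,c,d}) + 0) + 0\{a,c,d}) ⊢ ··c··> s2
  s2 = 0 + (rec X. d.c.(0 + X + 0\{a,c,d}) + 0) + 0\{a,c,d} ⊢ ··d··> s1
Q's transition system — 3 states:
  t0 = rec X. d.c.(0 + X + 0\{a,c,d}) ⊢ ··d··> t1
  t1 = c.(0 + (rec X. d.c.(0 + X + 0\{a,c,d})) + 0\{a,c,d}) ⊢ ··c··> t2
  t2 = 0 + (rec X. d.c.(0 + X + 0\{a,c,d})) + 0\{a,c,d} ⊢ ··d··> t1
Partition-refinement fixed point:
  B0 = {s0, s2, t0, t2}
  B1 = {s1, t1}
s0 ∈ B0, t0 ∈ B0 → same block

P ~ Q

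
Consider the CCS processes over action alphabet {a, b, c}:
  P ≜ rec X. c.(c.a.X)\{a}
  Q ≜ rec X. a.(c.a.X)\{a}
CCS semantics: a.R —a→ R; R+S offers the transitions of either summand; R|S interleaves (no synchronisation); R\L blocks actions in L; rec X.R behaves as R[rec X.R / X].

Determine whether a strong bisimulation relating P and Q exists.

P's transition system — 3 states:
  m0 = rec X. c.(c.a.X)\{a} has moves =c=> m1
  m1 = (c.a.(rec X. c.(c.a.X)\{a}))\{a} has moves =c=> m2
  m2 = (a.(rec X. c.(c.a.X)\{a}))\{a} has moves ∅
Q's transition system — 3 states:
  n0 = rec X. a.(c.a.X)\{a} has moves =a=> n1
  n1 = (c.a.(rec X. a.(c.a.X)\{a}))\{a} has moves =c=> n2
  n2 = (a.(rec X. a.(c.a.X)\{a}))\{a} has moves ∅
Bisimilarity quotient blocks:
  B0 = {m0}
  B1 = {m1, n1}
  B2 = {m2, n2}
  B3 = {n0}
m0 ∈ B0, n0 ∈ B3 → different blocks

not bisimilar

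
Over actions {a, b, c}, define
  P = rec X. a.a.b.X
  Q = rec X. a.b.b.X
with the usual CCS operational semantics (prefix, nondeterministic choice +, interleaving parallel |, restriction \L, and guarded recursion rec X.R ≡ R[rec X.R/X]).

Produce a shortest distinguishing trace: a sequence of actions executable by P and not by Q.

aa

LTS(P): 3 reachable states
  s0 = rec X. a.a.b.X → =a=> s1
  s1 = a.b.(rec X. a.a.b.X) → =a=> s2
  s2 = b.(rec X. a.a.b.X) → =b=> s0
LTS(Q): 3 reachable states
  t0 = rec X. a.b.b.X → =a=> t1
  t1 = b.b.(rec X. a.b.b.X) → =b=> t2
  t2 = b.(rec X. a.b.b.X) → =b=> t0
Executing aa from P (initial set {s0}):
  step 1 (a): {s1}
  step 2 (a): {s2}
  — P admits the full trace.
Executing aa from Q (initial set {t0}):
  step 1 (a): {t1}
  step 2 (a): ∅  — Q cannot continue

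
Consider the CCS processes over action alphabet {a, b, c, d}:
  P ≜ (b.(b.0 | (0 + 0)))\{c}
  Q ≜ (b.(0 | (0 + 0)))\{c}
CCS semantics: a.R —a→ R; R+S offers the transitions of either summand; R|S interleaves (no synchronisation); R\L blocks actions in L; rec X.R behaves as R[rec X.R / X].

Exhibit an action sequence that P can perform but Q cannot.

P's transition system — 3 states:
  p0 = (b.(b.0 | (0 + 0)))\{c} → —b→ p1
  p1 = (b.0 | (0 + 0))\{c} → —b→ p2
  p2 = (0 | (0 + 0))\{c} → ∅
Q's transition system — 2 states:
  q0 = (b.(0 | (0 + 0)))\{c} → —b→ q1
  q1 = (0 | (0 + 0))\{c} → ∅
Run σ = ⟨bb⟩ on P: start {p0}
  [1] b ⇒ {p1}
  [2] b ⇒ {p2}
  ✓ P
Run σ = ⟨bb⟩ on Q: start {q0}
  [1] b ⇒ {q1}
  [2] b ⇒ ∅ (Q stuck)

bb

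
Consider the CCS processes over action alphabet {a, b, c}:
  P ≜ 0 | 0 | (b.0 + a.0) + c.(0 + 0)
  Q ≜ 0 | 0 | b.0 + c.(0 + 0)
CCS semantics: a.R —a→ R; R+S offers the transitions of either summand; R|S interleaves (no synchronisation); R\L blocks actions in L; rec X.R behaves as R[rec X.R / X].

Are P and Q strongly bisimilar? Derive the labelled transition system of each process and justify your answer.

NO

Reachable graph of P (3 states):
  u0 = 0 | 0 | (b.0 + a.0) + c.(0 + 0) has moves ··a··> u1, ··b··> u1, ··c··> u2
  u1 = 0 | 0 | 0 has moves deadlocked
  u2 = 0 + 0 has moves deadlocked
Reachable graph of Q (3 states):
  v0 = 0 | 0 | b.0 + c.(0 + 0) has moves ··b··> v1, ··c··> v2
  v1 = 0 | 0 | 0 has moves deadlocked
  v2 = 0 + 0 has moves deadlocked
Coarsest stable partition (strong bisimilarity classes):
  B0 = {u0}
  B1 = {u1, u2, v1, v2}
  B2 = {v0}
u0 ∈ B0, v0 ∈ B2 → different blocks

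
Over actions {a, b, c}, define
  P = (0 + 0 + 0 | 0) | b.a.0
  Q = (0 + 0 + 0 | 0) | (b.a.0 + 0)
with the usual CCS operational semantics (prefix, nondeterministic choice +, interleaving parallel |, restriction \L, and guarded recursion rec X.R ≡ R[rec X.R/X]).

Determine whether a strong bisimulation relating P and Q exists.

Reachable graph of P (3 states):
  m0 = (0 + 0 + 0 | 0) | b.a.0 :: —b→ m1
  m1 = (0 + 0 + 0 | 0) | a.0 :: —a→ m2
  m2 = (0 + 0 + 0 | 0) | 0 :: deadlocked
Reachable graph of Q (3 states):
  n0 = (0 + 0 + 0 | 0) | (b.a.0 + 0) :: —b→ n1
  n1 = (0 + 0 + 0 | 0) | a.0 :: —a→ n2
  n2 = (0 + 0 + 0 | 0) | 0 :: deadlocked
Partition-refinement fixed point:
  B0 = {m0, n0}
  B1 = {m1, n1}
  B2 = {m2, n2}
m0 ∈ B0, n0 ∈ B0 → same block

P ~ Q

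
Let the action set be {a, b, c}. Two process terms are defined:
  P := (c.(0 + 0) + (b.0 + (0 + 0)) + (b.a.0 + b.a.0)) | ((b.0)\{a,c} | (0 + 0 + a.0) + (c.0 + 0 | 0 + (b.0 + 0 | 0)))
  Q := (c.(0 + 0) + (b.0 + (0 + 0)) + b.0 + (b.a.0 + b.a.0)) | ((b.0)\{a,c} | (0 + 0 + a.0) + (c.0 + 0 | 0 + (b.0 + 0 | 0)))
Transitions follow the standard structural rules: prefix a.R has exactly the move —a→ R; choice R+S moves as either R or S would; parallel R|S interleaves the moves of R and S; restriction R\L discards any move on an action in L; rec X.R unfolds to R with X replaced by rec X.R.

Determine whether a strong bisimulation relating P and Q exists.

P ~ Q

LTS(P): 20 reachable states
  p0 = (c.(0 + 0) + (b.0 + (0 + 0)) + (b.a.0 + b.a.0)) | ((b.0)\{a,c} | (0 + 0 + a.0) + (c.0 + 0 | 0 + (b.0 + 0 | 0))) → ··a··> p1, ··b··> p2, ··b··> p3, ··b··> p4, ··b··> p5, ··c··> p3, ··c··> p6
  p1 = (c.(0 + 0) + (b.0 + (0 + 0)) + (b.a.0 + b.a.0)) | ((b.0)\{a,c} | 0) → ··b··> p7, ··b··> p8, ··b··> p9, ··c··> p10
  p2 = (c.(0 + 0) + (b.0 + (0 + 0)) + (b.a.0 + b.a.0)) | (0\{a,c} | (0 + 0 + a.0)) → ··a··> p7, ··b··> p11, ··b··> p12, ··c··> p13
  p3 = (c.(0 + 0) + (b.0 + (0 + 0)) + (b.a.0 + b.a.0)) | 0 → ··b··> p14, ··b··> p15, ··c··> p16
  p4 = 0 | ((b.0)\{a,c} | (0 + 0 + a.0) + (c.0 + 0 | 0 + (b.0 + 0 | 0))) → ··a··> p8, ··b··> p11, ··b··> p14, ··c··> p14
  p5 = a.0 | ((b.0)\{a,c} | (0 + 0 + a.0) + (c.0 + 0 | 0 + (b.0 + 0 | 0))) → ··a··> p4, ··a··> p9, ··b··> p12, ··b··> p15, ··c··> p15
  p6 = (0 + 0) | ((b.0)\{a,c} | (0 + 0 + a.0) + (c.0 + 0 | 0 + (b.0 + 0 | 0))) → ··a··> p10, ··b··> p13, ··b··> p16, ··c··> p16
  p7 = (c.(0 + 0) + (b.0 + (0 + 0)) + (b.a.0 + b.a.0)) | (0\{a,c} | 0) → ··b··> p17, ··b··> p18, ··c··> p19
  p8 = 0 | ((b.0)\{a,c} | 0) → ··b··> p17
  p9 = a.0 | ((b.0)\{a,c} | 0) → ··a··> p8, ··b··> p18
  p10 = (0 + 0) | ((b.0)\{a,c} | 0) → ··b··> p19
  p11 = 0 | (0\{a,c} | (0 + 0 + a.0)) → ··a··> p17
  p12 = a.0 | (0\{a,c} | (0 + 0 + a.0)) → ··a··> p11, ··a··> p18
  p13 = (0 + 0) | (0\{a,c} | (0 + 0 + a.0)) → ··a··> p19
  p14 = 0 | 0 → ∅
  p15 = a.0 | 0 → ··a··> p14
  p16 = (0 + 0) | 0 → ∅
  p17 = 0 | (0\{a,c} | 0) → ∅
  p18 = a.0 | (0\{a,c} | 0) → ··a··> p17
  p19 = (0 + 0) | (0\{a,c} | 0) → ∅
LTS(Q): 20 reachable states
  q0 = (c.(0 + 0) + (b.0 + (0 + 0)) + b.0 + (b.a.0 + b.a.0)) | ((b.0)\{a,c} | (0 + 0 + a.0) + (c.0 + 0 | 0 + (b.0 + 0 | 0))) → ··a··> q1, ··b··> q2, ··b··> q3, ··b··> q4, ··b··> q5, ··c··> q3, ··c··> q6
  q1 = (c.(0 + 0) + (b.0 + (0 + 0)) + b.0 + (b.a.0 + b.a.0)) | ((b.0)\{a,c} | 0) → ··b··> q7, ··b··> q8, ··b··> q9, ··c··> q10
  q2 = (c.(0 + 0) + (b.0 + (0 + 0)) + b.0 + (b.a.0 + b.a.0)) | (0\{a,c} | (0 + 0 + a.0)) → ··a··> q7, ··b··> q11, ··b··> q12, ··c··> q13
  q3 = (c.(0 + 0) + (b.0 + (0 + 0)) + b.0 + (b.a.0 + b.a.0)) | 0 → ··b··> q14, ··b··> q15, ··c··> q16
  q4 = 0 | ((b.0)\{a,c} | (0 + 0 + a.0) + (c.0 + 0 | 0 + (b.0 + 0 | 0))) → ··a··> q8, ··b··> q11, ··b··> q14, ··c··> q14
  q5 = a.0 | ((b.0)\{a,c} | (0 + 0 + a.0) + (c.0 + 0 | 0 + (b.0 + 0 | 0))) → ··a··> q4, ··a··> q9, ··b··> q12, ··b··> q15, ··c··> q15
  q6 = (0 + 0) | ((b.0)\{a,c} | (0 + 0 + a.0) + (c.0 + 0 | 0 + (b.0 + 0 | 0))) → ··a··> q10, ··b··> q13, ··b··> q16, ··c··> q16
  q7 = (c.(0 + 0) + (b.0 + (0 + 0)) + b.0 + (b.a.0 + b.a.0)) | (0\{a,c} | 0) → ··b··> q17, ··b··> q18, ··c··> q19
  q8 = 0 | ((b.0)\{a,c} | 0) → ··b··> q17
  q9 = a.0 | ((b.0)\{a,c} | 0) → ··a··> q8, ··b··> q18
  q10 = (0 + 0) | ((b.0)\{a,c} | 0) → ··b··> q19
  q11 = 0 | (0\{a,c} | (0 + 0 + a.0)) → ··a··> q17
  q12 = a.0 | (0\{a,c} | (0 + 0 + a.0)) → ··a··> q11, ··a··> q18
  q13 = (0 + 0) | (0\{a,c} | (0 + 0 + a.0)) → ··a··> q19
  q14 = 0 | 0 → ∅
  q15 = a.0 | 0 → ··a··> q14
  q16 = (0 + 0) | 0 → ∅
  q17 = 0 | (0\{a,c} | 0) → ∅
  q18 = a.0 | (0\{a,c} | 0) → ··a··> q17
  q19 = (0 + 0) | (0\{a,c} | 0) → ∅
Bisimilarity quotient blocks:
  B0 = {p0, q0}
  B1 = {p2, q2}
  B2 = {p12, q12}
  B3 = {p11, p13, p15, p18, q11, q13, q15, q18}
  B4 = {p14, p16, p17, p19, q14, q16, q17, q19}
  B5 = {p3, p7, q3, q7}
  B6 = {p4, p6, q4, q6}
  B7 = {p10, p8, q10, q8}
  B8 = {p1, q1}
  B9 = {p9, q9}
  B10 = {p5, q5}
p0 ∈ B0, q0 ∈ B0 → same block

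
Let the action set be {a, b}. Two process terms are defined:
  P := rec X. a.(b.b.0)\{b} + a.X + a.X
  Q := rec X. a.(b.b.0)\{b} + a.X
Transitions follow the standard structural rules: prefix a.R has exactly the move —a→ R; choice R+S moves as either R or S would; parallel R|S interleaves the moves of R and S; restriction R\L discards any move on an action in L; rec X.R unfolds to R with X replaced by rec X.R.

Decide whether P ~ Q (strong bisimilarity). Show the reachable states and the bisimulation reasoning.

Reachable graph of P (2 states):
  p0 = rec X. a.(b.b.0)\{b} + a.X + a.X has moves —a→ p0, —a→ p1
  p1 = (b.b.0)\{b} has moves stopped
Reachable graph of Q (2 states):
  q0 = rec X. a.(b.b.0)\{b} + a.X has moves —a→ q0, —a→ q1
  q1 = (b.b.0)\{b} has moves stopped
Partition-refinement fixed point:
  B0 = {p0, q0}
  B1 = {p1, q1}
p0 ∈ B0, q0 ∈ B0 → same block

YES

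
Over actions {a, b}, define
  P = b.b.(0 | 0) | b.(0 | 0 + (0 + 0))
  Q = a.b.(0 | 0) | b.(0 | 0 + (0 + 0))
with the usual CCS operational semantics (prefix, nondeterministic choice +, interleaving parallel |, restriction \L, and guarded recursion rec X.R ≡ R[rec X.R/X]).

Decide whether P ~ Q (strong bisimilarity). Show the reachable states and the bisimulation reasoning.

P's transition system — 6 states:
  p0 = b.b.(0 | 0) | b.(0 | 0 + (0 + 0)) has moves ··b··> p1, ··b··> p2
  p1 = b.(0 | 0) | b.(0 | 0 + (0 + 0)) has moves ··b··> p3, ··b··> p4
  p2 = b.b.(0 | 0) | (0 | 0 + (0 + 0)) has moves ··b··> p4
  p3 = 0 | 0 | b.(0 | 0 + (0 + 0)) has moves ··b··> p5
  p4 = b.(0 | 0) | (0 | 0 + (0 + 0)) has moves ··b··> p5
  p5 = 0 | 0 | (0 | 0 + (0 + 0)) has moves deadlocked
Q's transition system — 6 states:
  q0 = a.b.(0 | 0) | b.(0 | 0 + (0 + 0)) has moves ··a··> q1, ··b··> q2
  q1 = b.(0 | 0) | b.(0 | 0 + (0 + 0)) has moves ··b··> q3, ··b··> q4
  q2 = a.b.(0 | 0) | (0 | 0 + (0 + 0)) has moves ··a··> q4
  q3 = 0 | 0 | b.(0 | 0 + (0 + 0)) has moves ··b··> q5
  q4 = b.(0 | 0) | (0 | 0 + (0 + 0)) has moves ··b··> q5
  q5 = 0 | 0 | (0 | 0 + (0 + 0)) has moves deadlocked
Bisimilarity quotient blocks:
  B0 = {p0}
  B1 = {p1, p2, q1}
  B2 = {p3, p4, q3, q4}
  B3 = {p5, q5}
  B4 = {q0}
  B5 = {q2}
p0 ∈ B0, q0 ∈ B4 → different blocks

not bisimilar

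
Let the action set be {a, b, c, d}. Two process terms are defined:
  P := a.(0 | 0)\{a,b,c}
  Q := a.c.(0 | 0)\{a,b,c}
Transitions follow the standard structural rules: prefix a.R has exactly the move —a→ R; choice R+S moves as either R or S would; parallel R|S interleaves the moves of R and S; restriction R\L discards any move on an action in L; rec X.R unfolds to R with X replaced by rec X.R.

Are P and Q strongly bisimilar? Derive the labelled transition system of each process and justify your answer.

P's transition system — 2 states:
  s0 = a.(0 | 0)\{a,b,c} :: =a=> s1
  s1 = (0 | 0)\{a,b,c} :: deadlocked
Q's transition system — 3 states:
  t0 = a.c.(0 | 0)\{a,b,c} :: =a=> t1
  t1 = c.(0 | 0)\{a,b,c} :: =c=> t2
  t2 = (0 | 0)\{a,b,c} :: deadlocked
Partition-refinement fixed point:
  B0 = {s0}
  B1 = {s1, t2}
  B2 = {t0}
  B3 = {t1}
s0 ∈ B0, t0 ∈ B2 → different blocks

NO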